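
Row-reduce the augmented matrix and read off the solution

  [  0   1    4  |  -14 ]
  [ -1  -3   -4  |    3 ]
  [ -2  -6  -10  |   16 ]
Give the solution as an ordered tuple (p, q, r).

(-1, 6, -5)

r1 <-> r2
r1 -> -1·r1
r3 -> r3 + 2·r1
r3 -> -1/2·r3
r2 -> r2 − 4·r3
r1 -> r1 − 4·r3
r1 -> r1 − 3·r2
Reading off the last column: p = -1, q = 6, r = -5.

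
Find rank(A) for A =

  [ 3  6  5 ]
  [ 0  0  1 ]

rank = 2

r1 ← 1/3·r1
r1 ← r1 − 5/3·r2
The reduced form has 2 nonzero rows.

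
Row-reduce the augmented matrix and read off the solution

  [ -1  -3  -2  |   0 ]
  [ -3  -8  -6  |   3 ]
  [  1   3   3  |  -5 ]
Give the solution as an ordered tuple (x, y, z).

(1, 3, -5)

R1 ← -1·R1
  [  1   3   2  |   0 ]
  [ -3  -8  -6  |   3 ]
  [  1   3   3  |  -5 ]
R2 ← R2 + 3·R1
  [ 1  3  2  |   0 ]
  [ 0  1  0  |   3 ]
  [ 1  3  3  |  -5 ]
R3 ← R3 − R1
  [ 1  3  2  |   0 ]
  [ 0  1  0  |   3 ]
  [ 0  0  1  |  -5 ]
R1 ← R1 − 2·R3
  [ 1  3  0  |  10 ]
  [ 0  1  0  |   3 ]
  [ 0  0  1  |  -5 ]
R1 ← R1 − 3·R2
  [ 1  0  0  |   1 ]
  [ 0  1  0  |   3 ]
  [ 0  0  1  |  -5 ]
Reading off the last column: x = 1, y = 3, z = -5.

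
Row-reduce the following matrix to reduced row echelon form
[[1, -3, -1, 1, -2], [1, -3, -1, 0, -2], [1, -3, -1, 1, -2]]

r2 → r2 − r1
  [ 1  -3  -1   1  -2 ]
  [ 0   0   0  -1   0 ]
  [ 1  -3  -1   1  -2 ]
r3 → r3 − r1
  [ 1  -3  -1   1  -2 ]
  [ 0   0   0  -1   0 ]
  [ 0   0   0   0   0 ]
r2 → -1·r2
  [ 1  -3  -1  1  -2 ]
  [ 0   0   0  1   0 ]
  [ 0   0   0  0   0 ]
r1 → r1 − r2
  [ 1  -3  -1  0  -2 ]
  [ 0   0   0  1   0 ]
  [ 0   0   0  0   0 ]

[[1, -3, -1, 0, -2], [0, 0, 0, 1, 0], [0, 0, 0, 0, 0]]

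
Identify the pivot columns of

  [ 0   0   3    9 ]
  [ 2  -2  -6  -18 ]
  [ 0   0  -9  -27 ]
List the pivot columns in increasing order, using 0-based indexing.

0, 2

ρ1 <=> ρ2
  [ 2  -2  -6  -18 ]
  [ 0   0   3    9 ]
  [ 0   0  -9  -27 ]
ρ1 → 1/2·ρ1
  [ 1  -1  -3   -9 ]
  [ 0   0   3    9 ]
  [ 0   0  -9  -27 ]
ρ2 → 1/3·ρ2
  [ 1  -1  -3   -9 ]
  [ 0   0   1    3 ]
  [ 0   0  -9  -27 ]
ρ3 → ρ3 + 9·ρ2
  [ 1  -1  -3  -9 ]
  [ 0   0   1   3 ]
  [ 0   0   0   0 ]
ρ1 → ρ1 + 3·ρ2
  [ 1  -1  0  0 ]
  [ 0   0  1  3 ]
  [ 0   0  0  0 ]
Pivot columns are the columns containing a leading 1.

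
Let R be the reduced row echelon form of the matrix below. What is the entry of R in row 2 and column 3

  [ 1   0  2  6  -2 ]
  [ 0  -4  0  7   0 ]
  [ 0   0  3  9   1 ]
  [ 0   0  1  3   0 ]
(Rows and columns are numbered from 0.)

ρ2 := -1/4·ρ2
  [ 1  0  2     6  -2 ]
  [ 0  1  0  -7/4   0 ]
  [ 0  0  3     9   1 ]
  [ 0  0  1     3   0 ]
ρ3 := 1/3·ρ3
  [ 1  0  2     6   -2 ]
  [ 0  1  0  -7/4    0 ]
  [ 0  0  1     3  1/3 ]
  [ 0  0  1     3    0 ]
ρ4 := ρ4 − ρ3
  [ 1  0  2     6    -2 ]
  [ 0  1  0  -7/4     0 ]
  [ 0  0  1     3   1/3 ]
  [ 0  0  0     0  -1/3 ]
ρ4 := -3·ρ4
  [ 1  0  2     6   -2 ]
  [ 0  1  0  -7/4    0 ]
  [ 0  0  1     3  1/3 ]
  [ 0  0  0     0    1 ]
ρ3 := ρ3 − 1/3·ρ4
  [ 1  0  2     6  -2 ]
  [ 0  1  0  -7/4   0 ]
  [ 0  0  1     3   0 ]
  [ 0  0  0     0   1 ]
ρ1 := ρ1 + 2·ρ4
  [ 1  0  2     6  0 ]
  [ 0  1  0  -7/4  0 ]
  [ 0  0  1     3  0 ]
  [ 0  0  0     0  1 ]
ρ1 := ρ1 − 2·ρ3
  [ 1  0  0     0  0 ]
  [ 0  1  0  -7/4  0 ]
  [ 0  0  1     3  0 ]
  [ 0  0  0     0  1 ]

3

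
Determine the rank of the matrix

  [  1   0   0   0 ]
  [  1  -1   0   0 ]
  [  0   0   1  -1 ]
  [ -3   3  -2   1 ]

rank = 4

R2 → R2 − R1
  [  1   0   0   0 ]
  [  0  -1   0   0 ]
  [  0   0   1  -1 ]
  [ -3   3  -2   1 ]
R4 → R4 + 3·R1
  [ 1   0   0   0 ]
  [ 0  -1   0   0 ]
  [ 0   0   1  -1 ]
  [ 0   3  -2   1 ]
R2 → -1·R2
  [ 1  0   0   0 ]
  [ 0  1   0   0 ]
  [ 0  0   1  -1 ]
  [ 0  3  -2   1 ]
R4 → R4 − 3·R2
  [ 1  0   0   0 ]
  [ 0  1   0   0 ]
  [ 0  0   1  -1 ]
  [ 0  0  -2   1 ]
R4 → R4 + 2·R3
  [ 1  0  0   0 ]
  [ 0  1  0   0 ]
  [ 0  0  1  -1 ]
  [ 0  0  0  -1 ]
R4 → -1·R4
  [ 1  0  0   0 ]
  [ 0  1  0   0 ]
  [ 0  0  1  -1 ]
  [ 0  0  0   1 ]
R3 → R3 + R4
  [ 1  0  0  0 ]
  [ 0  1  0  0 ]
  [ 0  0  1  0 ]
  [ 0  0  0  1 ]
The reduced form has 4 nonzero rows.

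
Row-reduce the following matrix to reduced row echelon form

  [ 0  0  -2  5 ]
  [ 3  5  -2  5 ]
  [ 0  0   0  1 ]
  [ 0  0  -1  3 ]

r1 <=> r2
  [ 3  5  -2  5 ]
  [ 0  0  -2  5 ]
  [ 0  0   0  1 ]
  [ 0  0  -1  3 ]
r1 → 1/3·r1
  [ 1  5/3  -2/3  5/3 ]
  [ 0    0    -2    5 ]
  [ 0    0     0    1 ]
  [ 0    0    -1    3 ]
r2 → -1/2·r2
  [ 1  5/3  -2/3   5/3 ]
  [ 0    0     1  -5/2 ]
  [ 0    0     0     1 ]
  [ 0    0    -1     3 ]
r4 → r4 + r2
  [ 1  5/3  -2/3   5/3 ]
  [ 0    0     1  -5/2 ]
  [ 0    0     0     1 ]
  [ 0    0     0   1/2 ]
r4 → r4 − 1/2·r3
  [ 1  5/3  -2/3   5/3 ]
  [ 0    0     1  -5/2 ]
  [ 0    0     0     1 ]
  [ 0    0     0     0 ]
r2 → r2 + 5/2·r3
  [ 1  5/3  -2/3  5/3 ]
  [ 0    0     1    0 ]
  [ 0    0     0    1 ]
  [ 0    0     0    0 ]
r1 → r1 − 5/3·r3
  [ 1  5/3  -2/3  0 ]
  [ 0    0     1  0 ]
  [ 0    0     0  1 ]
  [ 0    0     0  0 ]
r1 → r1 + 2/3·r2
  [ 1  5/3  0  0 ]
  [ 0    0  1  0 ]
  [ 0    0  0  1 ]
  [ 0    0  0  0 ]

[[1, 5/3, 0, 0], [0, 0, 1, 0], [0, 0, 0, 1], [0, 0, 0, 0]]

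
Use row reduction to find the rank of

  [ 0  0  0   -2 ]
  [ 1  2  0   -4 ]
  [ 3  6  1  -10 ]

Swap ρ1 and ρ2.
  [ 1  2  0   -4 ]
  [ 0  0  0   -2 ]
  [ 3  6  1  -10 ]
Subtract 3 times ρ1 from ρ3.
  [ 1  2  0  -4 ]
  [ 0  0  0  -2 ]
  [ 0  0  1   2 ]
Swap ρ2 and ρ3.
  [ 1  2  0  -4 ]
  [ 0  0  1   2 ]
  [ 0  0  0  -2 ]
Multiply ρ3 by -1/2.
  [ 1  2  0  -4 ]
  [ 0  0  1   2 ]
  [ 0  0  0   1 ]
Subtract 2 times ρ3 from ρ2.
  [ 1  2  0  -4 ]
  [ 0  0  1   0 ]
  [ 0  0  0   1 ]
Add 4 times ρ3 to ρ1.
  [ 1  2  0  0 ]
  [ 0  0  1  0 ]
  [ 0  0  0  1 ]
The reduced form has 3 nonzero rows.

rank = 3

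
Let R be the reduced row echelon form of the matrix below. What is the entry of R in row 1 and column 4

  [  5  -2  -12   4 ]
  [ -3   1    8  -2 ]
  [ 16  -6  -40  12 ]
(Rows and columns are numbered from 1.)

0

Multiply R1 by 1/5.
  [  1  -2/5  -12/5  4/5 ]
  [ -3     1      8   -2 ]
  [ 16    -6    -40   12 ]
Add 3 times R1 to R2.
  [  1  -2/5  -12/5  4/5 ]
  [  0  -1/5    4/5  2/5 ]
  [ 16    -6    -40   12 ]
Subtract 16 times R1 from R3.
  [ 1  -2/5  -12/5   4/5 ]
  [ 0  -1/5    4/5   2/5 ]
  [ 0   2/5   -8/5  -4/5 ]
Multiply R2 by -5.
  [ 1  -2/5  -12/5   4/5 ]
  [ 0     1     -4    -2 ]
  [ 0   2/5   -8/5  -4/5 ]
Subtract 2/5 times R2 from R3.
  [ 1  -2/5  -12/5  4/5 ]
  [ 0     1     -4   -2 ]
  [ 0     0      0    0 ]
Add 2/5 times R2 to R1.
  [ 1  0  -4   0 ]
  [ 0  1  -4  -2 ]
  [ 0  0   0   0 ]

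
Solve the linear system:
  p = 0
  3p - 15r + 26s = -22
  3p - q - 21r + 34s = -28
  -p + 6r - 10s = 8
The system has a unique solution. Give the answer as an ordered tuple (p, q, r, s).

(0, 2, -2, -2)

Form the augmented matrix and row-reduce:
  [  1   0    0    0  |    0 ]
  [  3   0  -15   26  |  -22 ]
  [  3  -1  -21   34  |  -28 ]
  [ -1   0    6  -10  |    8 ]
R2 ← R2 − 3·R1
  [  1   0    0    0  |    0 ]
  [  0   0  -15   26  |  -22 ]
  [  3  -1  -21   34  |  -28 ]
  [ -1   0    6  -10  |    8 ]
R3 ← R3 − 3·R1
  [  1   0    0    0  |    0 ]
  [  0   0  -15   26  |  -22 ]
  [  0  -1  -21   34  |  -28 ]
  [ -1   0    6  -10  |    8 ]
R4 ← R4 + R1
  [ 1   0    0    0  |    0 ]
  [ 0   0  -15   26  |  -22 ]
  [ 0  -1  -21   34  |  -28 ]
  [ 0   0    6  -10  |    8 ]
R2 <-> R3
  [ 1   0    0    0  |    0 ]
  [ 0  -1  -21   34  |  -28 ]
  [ 0   0  -15   26  |  -22 ]
  [ 0   0    6  -10  |    8 ]
R2 ← -1·R2
  [ 1  0    0    0  |    0 ]
  [ 0  1   21  -34  |   28 ]
  [ 0  0  -15   26  |  -22 ]
  [ 0  0    6  -10  |    8 ]
R3 ← -1/15·R3
  [ 1  0   0       0  |      0 ]
  [ 0  1  21     -34  |     28 ]
  [ 0  0   1  -26/15  |  22/15 ]
  [ 0  0   6     -10  |      8 ]
R4 ← R4 − 6·R3
  [ 1  0   0       0  |      0 ]
  [ 0  1  21     -34  |     28 ]
  [ 0  0   1  -26/15  |  22/15 ]
  [ 0  0   0     2/5  |   -4/5 ]
R4 ← 5/2·R4
  [ 1  0   0       0  |      0 ]
  [ 0  1  21     -34  |     28 ]
  [ 0  0   1  -26/15  |  22/15 ]
  [ 0  0   0       1  |     -2 ]
R3 ← R3 + 26/15·R4
  [ 1  0   0    0  |   0 ]
  [ 0  1  21  -34  |  28 ]
  [ 0  0   1    0  |  -2 ]
  [ 0  0   0    1  |  -2 ]
R2 ← R2 + 34·R4
  [ 1  0   0  0  |    0 ]
  [ 0  1  21  0  |  -40 ]
  [ 0  0   1  0  |   -2 ]
  [ 0  0   0  1  |   -2 ]
R2 ← R2 − 21·R3
  [ 1  0  0  0  |   0 ]
  [ 0  1  0  0  |   2 ]
  [ 0  0  1  0  |  -2 ]
  [ 0  0  0  1  |  -2 ]
Reading off the last column: p = 0, q = 2, r = -2, s = -2.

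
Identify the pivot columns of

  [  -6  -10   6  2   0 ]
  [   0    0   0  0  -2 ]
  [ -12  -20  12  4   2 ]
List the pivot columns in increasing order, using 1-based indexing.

1, 5

R1 -> -1/6·R1
  [   1  5/3  -1  -1/3   0 ]
  [   0    0   0     0  -2 ]
  [ -12  -20  12     4   2 ]
R3 -> R3 + 12·R1
  [ 1  5/3  -1  -1/3   0 ]
  [ 0    0   0     0  -2 ]
  [ 0    0   0     0   2 ]
R2 -> -1/2·R2
  [ 1  5/3  -1  -1/3  0 ]
  [ 0    0   0     0  1 ]
  [ 0    0   0     0  2 ]
R3 -> R3 − 2·R2
  [ 1  5/3  -1  -1/3  0 ]
  [ 0    0   0     0  1 ]
  [ 0    0   0     0  0 ]
Pivot columns are the columns containing a leading 1.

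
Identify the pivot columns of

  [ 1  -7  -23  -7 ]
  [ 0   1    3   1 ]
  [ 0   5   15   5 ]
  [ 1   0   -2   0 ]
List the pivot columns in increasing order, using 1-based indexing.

1, 2

r4 := r4 − r1
  [ 1  -7  -23  -7 ]
  [ 0   1    3   1 ]
  [ 0   5   15   5 ]
  [ 0   7   21   7 ]
r3 := r3 − 5·r2
  [ 1  -7  -23  -7 ]
  [ 0   1    3   1 ]
  [ 0   0    0   0 ]
  [ 0   7   21   7 ]
r4 := r4 − 7·r2
  [ 1  -7  -23  -7 ]
  [ 0   1    3   1 ]
  [ 0   0    0   0 ]
  [ 0   0    0   0 ]
r1 := r1 + 7·r2
  [ 1  0  -2  0 ]
  [ 0  1   3  1 ]
  [ 0  0   0  0 ]
  [ 0  0   0  0 ]
Pivot columns are the columns containing a leading 1.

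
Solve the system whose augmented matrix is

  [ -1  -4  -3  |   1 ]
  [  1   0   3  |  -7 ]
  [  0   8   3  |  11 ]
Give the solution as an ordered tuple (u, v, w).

(-6, 3/2, -1/3)

R1 -> -1·R1
  [ 1  4  3  |  -1 ]
  [ 1  0  3  |  -7 ]
  [ 0  8  3  |  11 ]
R2 -> R2 − R1
  [ 1   4  3  |  -1 ]
  [ 0  -4  0  |  -6 ]
  [ 0   8  3  |  11 ]
R2 -> -1/4·R2
  [ 1  4  3  |   -1 ]
  [ 0  1  0  |  3/2 ]
  [ 0  8  3  |   11 ]
R3 -> R3 − 8·R2
  [ 1  4  3  |   -1 ]
  [ 0  1  0  |  3/2 ]
  [ 0  0  3  |   -1 ]
R3 -> 1/3·R3
  [ 1  4  3  |    -1 ]
  [ 0  1  0  |   3/2 ]
  [ 0  0  1  |  -1/3 ]
R1 -> R1 − 3·R3
  [ 1  4  0  |     0 ]
  [ 0  1  0  |   3/2 ]
  [ 0  0  1  |  -1/3 ]
R1 -> R1 − 4·R2
  [ 1  0  0  |    -6 ]
  [ 0  1  0  |   3/2 ]
  [ 0  0  1  |  -1/3 ]
Reading off the last column: u = -6, v = 3/2, w = -1/3.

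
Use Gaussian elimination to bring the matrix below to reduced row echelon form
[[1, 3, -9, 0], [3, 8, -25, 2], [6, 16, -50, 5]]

Subtract 3 times R1 from R2.
  [ 1   3   -9  0 ]
  [ 0  -1    2  2 ]
  [ 6  16  -50  5 ]
Subtract 6 times R1 from R3.
  [ 1   3  -9  0 ]
  [ 0  -1   2  2 ]
  [ 0  -2   4  5 ]
Multiply R2 by -1.
  [ 1   3  -9   0 ]
  [ 0   1  -2  -2 ]
  [ 0  -2   4   5 ]
Add 2 times R2 to R3.
  [ 1  3  -9   0 ]
  [ 0  1  -2  -2 ]
  [ 0  0   0   1 ]
Add 2 times R3 to R2.
  [ 1  3  -9  0 ]
  [ 0  1  -2  0 ]
  [ 0  0   0  1 ]
Subtract 3 times R2 from R1.
  [ 1  0  -3  0 ]
  [ 0  1  -2  0 ]
  [ 0  0   0  1 ]

[[1, 0, -3, 0], [0, 1, -2, 0], [0, 0, 0, 1]]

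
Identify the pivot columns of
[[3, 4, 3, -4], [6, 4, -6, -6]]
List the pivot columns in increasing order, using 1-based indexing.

r1 ← 1/3·r1
  [ 1  4/3   1  -4/3 ]
  [ 6    4  -6    -6 ]
r2 ← r2 − 6·r1
  [ 1  4/3    1  -4/3 ]
  [ 0   -4  -12     2 ]
r2 ← -1/4·r2
  [ 1  4/3  1  -4/3 ]
  [ 0    1  3  -1/2 ]
r1 ← r1 − 4/3·r2
  [ 1  0  -3  -2/3 ]
  [ 0  1   3  -1/2 ]
Pivot columns are the columns containing a leading 1.

1, 2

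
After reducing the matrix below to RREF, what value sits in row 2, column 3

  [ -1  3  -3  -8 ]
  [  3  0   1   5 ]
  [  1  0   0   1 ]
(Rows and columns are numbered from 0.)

2

r1 ← -1·r1
  [ 1  -3  3  8 ]
  [ 3   0  1  5 ]
  [ 1   0  0  1 ]
r2 ← r2 − 3·r1
  [ 1  -3   3    8 ]
  [ 0   9  -8  -19 ]
  [ 1   0   0    1 ]
r3 ← r3 − r1
  [ 1  -3   3    8 ]
  [ 0   9  -8  -19 ]
  [ 0   3  -3   -7 ]
r2 ← 1/9·r2
  [ 1  -3     3      8 ]
  [ 0   1  -8/9  -19/9 ]
  [ 0   3    -3     -7 ]
r3 ← r3 − 3·r2
  [ 1  -3     3      8 ]
  [ 0   1  -8/9  -19/9 ]
  [ 0   0  -1/3   -2/3 ]
r3 ← -3·r3
  [ 1  -3     3      8 ]
  [ 0   1  -8/9  -19/9 ]
  [ 0   0     1      2 ]
r2 ← r2 + 8/9·r3
  [ 1  -3  3     8 ]
  [ 0   1  0  -1/3 ]
  [ 0   0  1     2 ]
r1 ← r1 − 3·r3
  [ 1  -3  0     2 ]
  [ 0   1  0  -1/3 ]
  [ 0   0  1     2 ]
r1 ← r1 + 3·r2
  [ 1  0  0     1 ]
  [ 0  1  0  -1/3 ]
  [ 0  0  1     2 ]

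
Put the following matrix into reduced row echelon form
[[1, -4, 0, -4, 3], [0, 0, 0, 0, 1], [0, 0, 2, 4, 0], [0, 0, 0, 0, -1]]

[[1, -4, 0, -4, 0], [0, 0, 1, 2, 0], [0, 0, 0, 0, 1], [0, 0, 0, 0, 0]]

R2 <=> R3
R2 -> 1/2·R2
R4 -> R4 + R3
R1 -> R1 − 3·R3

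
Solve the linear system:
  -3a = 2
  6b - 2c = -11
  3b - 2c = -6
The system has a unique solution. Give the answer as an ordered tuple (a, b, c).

(-2/3, -5/3, 1/2)

Form the augmented matrix and row-reduce:
  [ -3  0   0  |    2 ]
  [  0  6  -2  |  -11 ]
  [  0  3  -2  |   -6 ]
ρ1 → -1/3·ρ1
  [ 1  0   0  |  -2/3 ]
  [ 0  6  -2  |   -11 ]
  [ 0  3  -2  |    -6 ]
ρ2 → 1/6·ρ2
  [ 1  0     0  |   -2/3 ]
  [ 0  1  -1/3  |  -11/6 ]
  [ 0  3    -2  |     -6 ]
ρ3 → ρ3 − 3·ρ2
  [ 1  0     0  |   -2/3 ]
  [ 0  1  -1/3  |  -11/6 ]
  [ 0  0    -1  |   -1/2 ]
ρ3 → -1·ρ3
  [ 1  0     0  |   -2/3 ]
  [ 0  1  -1/3  |  -11/6 ]
  [ 0  0     1  |    1/2 ]
ρ2 → ρ2 + 1/3·ρ3
  [ 1  0  0  |  -2/3 ]
  [ 0  1  0  |  -5/3 ]
  [ 0  0  1  |   1/2 ]
Reading off the last column: a = -2/3, b = -5/3, c = 1/2.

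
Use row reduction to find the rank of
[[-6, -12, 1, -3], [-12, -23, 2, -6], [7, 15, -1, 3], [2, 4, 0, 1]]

rank = 4

R1 → -1/6·R1
  [   1    2  -1/6  1/2 ]
  [ -12  -23     2   -6 ]
  [   7   15    -1    3 ]
  [   2    4     0    1 ]
R2 → R2 + 12·R1
  [ 1   2  -1/6  1/2 ]
  [ 0   1     0    0 ]
  [ 7  15    -1    3 ]
  [ 2   4     0    1 ]
R3 → R3 − 7·R1
  [ 1  2  -1/6   1/2 ]
  [ 0  1     0     0 ]
  [ 0  1   1/6  -1/2 ]
  [ 2  4     0     1 ]
R4 → R4 − 2·R1
  [ 1  2  -1/6   1/2 ]
  [ 0  1     0     0 ]
  [ 0  1   1/6  -1/2 ]
  [ 0  0   1/3     0 ]
R3 → R3 − R2
  [ 1  2  -1/6   1/2 ]
  [ 0  1     0     0 ]
  [ 0  0   1/6  -1/2 ]
  [ 0  0   1/3     0 ]
R3 → 6·R3
  [ 1  2  -1/6  1/2 ]
  [ 0  1     0    0 ]
  [ 0  0     1   -3 ]
  [ 0  0   1/3    0 ]
R4 → R4 − 1/3·R3
  [ 1  2  -1/6  1/2 ]
  [ 0  1     0    0 ]
  [ 0  0     1   -3 ]
  [ 0  0     0    1 ]
R3 → R3 + 3·R4
  [ 1  2  -1/6  1/2 ]
  [ 0  1     0    0 ]
  [ 0  0     1    0 ]
  [ 0  0     0    1 ]
R1 → R1 − 1/2·R4
  [ 1  2  -1/6  0 ]
  [ 0  1     0  0 ]
  [ 0  0     1  0 ]
  [ 0  0     0  1 ]
R1 → R1 + 1/6·R3
  [ 1  2  0  0 ]
  [ 0  1  0  0 ]
  [ 0  0  1  0 ]
  [ 0  0  0  1 ]
R1 → R1 − 2·R2
  [ 1  0  0  0 ]
  [ 0  1  0  0 ]
  [ 0  0  1  0 ]
  [ 0  0  0  1 ]
The reduced form has 4 nonzero rows.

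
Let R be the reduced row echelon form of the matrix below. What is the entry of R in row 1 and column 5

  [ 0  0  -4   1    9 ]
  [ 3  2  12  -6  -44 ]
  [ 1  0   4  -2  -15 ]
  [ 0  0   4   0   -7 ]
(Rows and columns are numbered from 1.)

-4

Swap r1 and r2.
  [ 3  2  12  -6  -44 ]
  [ 0  0  -4   1    9 ]
  [ 1  0   4  -2  -15 ]
  [ 0  0   4   0   -7 ]
Multiply r1 by 1/3.
  [ 1  2/3   4  -2  -44/3 ]
  [ 0    0  -4   1      9 ]
  [ 1    0   4  -2    -15 ]
  [ 0    0   4   0     -7 ]
Subtract r1 from r3.
  [ 1   2/3   4  -2  -44/3 ]
  [ 0     0  -4   1      9 ]
  [ 0  -2/3   0   0   -1/3 ]
  [ 0     0   4   0     -7 ]
Swap r2 and r3.
  [ 1   2/3   4  -2  -44/3 ]
  [ 0  -2/3   0   0   -1/3 ]
  [ 0     0  -4   1      9 ]
  [ 0     0   4   0     -7 ]
Multiply r2 by -3/2.
  [ 1  2/3   4  -2  -44/3 ]
  [ 0    1   0   0    1/2 ]
  [ 0    0  -4   1      9 ]
  [ 0    0   4   0     -7 ]
Multiply r3 by -1/4.
  [ 1  2/3  4    -2  -44/3 ]
  [ 0    1  0     0    1/2 ]
  [ 0    0  1  -1/4   -9/4 ]
  [ 0    0  4     0     -7 ]
Subtract 4 times r3 from r4.
  [ 1  2/3  4    -2  -44/3 ]
  [ 0    1  0     0    1/2 ]
  [ 0    0  1  -1/4   -9/4 ]
  [ 0    0  0     1      2 ]
Add 1/4 times r4 to r3.
  [ 1  2/3  4  -2  -44/3 ]
  [ 0    1  0   0    1/2 ]
  [ 0    0  1   0   -7/4 ]
  [ 0    0  0   1      2 ]
Add 2 times r4 to r1.
  [ 1  2/3  4  0  -32/3 ]
  [ 0    1  0  0    1/2 ]
  [ 0    0  1  0   -7/4 ]
  [ 0    0  0  1      2 ]
Subtract 4 times r3 from r1.
  [ 1  2/3  0  0  -11/3 ]
  [ 0    1  0  0    1/2 ]
  [ 0    0  1  0   -7/4 ]
  [ 0    0  0  1      2 ]
Subtract 2/3 times r2 from r1.
  [ 1  0  0  0    -4 ]
  [ 0  1  0  0   1/2 ]
  [ 0  0  1  0  -7/4 ]
  [ 0  0  0  1     2 ]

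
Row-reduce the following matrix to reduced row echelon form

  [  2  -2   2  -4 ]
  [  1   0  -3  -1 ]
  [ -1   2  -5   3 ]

ρ1 ← 1/2·ρ1
  [  1  -1   1  -2 ]
  [  1   0  -3  -1 ]
  [ -1   2  -5   3 ]
ρ2 ← ρ2 − ρ1
  [  1  -1   1  -2 ]
  [  0   1  -4   1 ]
  [ -1   2  -5   3 ]
ρ3 ← ρ3 + ρ1
  [ 1  -1   1  -2 ]
  [ 0   1  -4   1 ]
  [ 0   1  -4   1 ]
ρ3 ← ρ3 − ρ2
  [ 1  -1   1  -2 ]
  [ 0   1  -4   1 ]
  [ 0   0   0   0 ]
ρ1 ← ρ1 + ρ2
  [ 1  0  -3  -1 ]
  [ 0  1  -4   1 ]
  [ 0  0   0   0 ]

[[1, 0, -3, -1], [0, 1, -4, 1], [0, 0, 0, 0]]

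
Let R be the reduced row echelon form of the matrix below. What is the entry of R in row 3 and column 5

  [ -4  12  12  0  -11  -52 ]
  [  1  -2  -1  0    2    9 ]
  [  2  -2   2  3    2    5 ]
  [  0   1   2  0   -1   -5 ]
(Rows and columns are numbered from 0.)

Multiply R1 by -1/4.
  [ 1  -3  -3  0  11/4  13 ]
  [ 1  -2  -1  0     2   9 ]
  [ 2  -2   2  3     2   5 ]
  [ 0   1   2  0    -1  -5 ]
Subtract R1 from R2.
  [ 1  -3  -3  0  11/4  13 ]
  [ 0   1   2  0  -3/4  -4 ]
  [ 2  -2   2  3     2   5 ]
  [ 0   1   2  0    -1  -5 ]
Subtract 2 times R1 from R3.
  [ 1  -3  -3  0  11/4   13 ]
  [ 0   1   2  0  -3/4   -4 ]
  [ 0   4   8  3  -7/2  -21 ]
  [ 0   1   2  0    -1   -5 ]
Subtract 4 times R2 from R3.
  [ 1  -3  -3  0  11/4  13 ]
  [ 0   1   2  0  -3/4  -4 ]
  [ 0   0   0  3  -1/2  -5 ]
  [ 0   1   2  0    -1  -5 ]
Subtract R2 from R4.
  [ 1  -3  -3  0  11/4  13 ]
  [ 0   1   2  0  -3/4  -4 ]
  [ 0   0   0  3  -1/2  -5 ]
  [ 0   0   0  0  -1/4  -1 ]
Multiply R3 by 1/3.
  [ 1  -3  -3  0  11/4    13 ]
  [ 0   1   2  0  -3/4    -4 ]
  [ 0   0   0  1  -1/6  -5/3 ]
  [ 0   0   0  0  -1/4    -1 ]
Multiply R4 by -4.
  [ 1  -3  -3  0  11/4    13 ]
  [ 0   1   2  0  -3/4    -4 ]
  [ 0   0   0  1  -1/6  -5/3 ]
  [ 0   0   0  0     1     4 ]
Add 1/6 times R4 to R3.
  [ 1  -3  -3  0  11/4  13 ]
  [ 0   1   2  0  -3/4  -4 ]
  [ 0   0   0  1     0  -1 ]
  [ 0   0   0  0     1   4 ]
Add 3/4 times R4 to R2.
  [ 1  -3  -3  0  11/4  13 ]
  [ 0   1   2  0     0  -1 ]
  [ 0   0   0  1     0  -1 ]
  [ 0   0   0  0     1   4 ]
Subtract 11/4 times R4 from R1.
  [ 1  -3  -3  0  0   2 ]
  [ 0   1   2  0  0  -1 ]
  [ 0   0   0  1  0  -1 ]
  [ 0   0   0  0  1   4 ]
Add 3 times R2 to R1.
  [ 1  0  3  0  0  -1 ]
  [ 0  1  2  0  0  -1 ]
  [ 0  0  0  1  0  -1 ]
  [ 0  0  0  0  1   4 ]

4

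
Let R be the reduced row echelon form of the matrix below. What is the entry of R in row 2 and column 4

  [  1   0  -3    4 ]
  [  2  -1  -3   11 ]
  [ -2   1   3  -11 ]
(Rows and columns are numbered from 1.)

-3

r2 := r2 − 2·r1
  [  1   0  -3    4 ]
  [  0  -1   3    3 ]
  [ -2   1   3  -11 ]
r3 := r3 + 2·r1
  [ 1   0  -3   4 ]
  [ 0  -1   3   3 ]
  [ 0   1  -3  -3 ]
r2 := -1·r2
  [ 1  0  -3   4 ]
  [ 0  1  -3  -3 ]
  [ 0  1  -3  -3 ]
r3 := r3 − r2
  [ 1  0  -3   4 ]
  [ 0  1  -3  -3 ]
  [ 0  0   0   0 ]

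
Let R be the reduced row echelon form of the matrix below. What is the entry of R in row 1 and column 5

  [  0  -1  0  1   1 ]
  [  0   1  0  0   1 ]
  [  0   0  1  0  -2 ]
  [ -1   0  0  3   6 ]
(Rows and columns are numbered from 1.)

0

Swap R1 and R4.
  [ -1   0  0  3   6 ]
  [  0   1  0  0   1 ]
  [  0   0  1  0  -2 ]
  [  0  -1  0  1   1 ]
Multiply R1 by -1.
  [ 1   0  0  -3  -6 ]
  [ 0   1  0   0   1 ]
  [ 0   0  1   0  -2 ]
  [ 0  -1  0   1   1 ]
Add R2 to R4.
  [ 1  0  0  -3  -6 ]
  [ 0  1  0   0   1 ]
  [ 0  0  1   0  -2 ]
  [ 0  0  0   1   2 ]
Add 3 times R4 to R1.
  [ 1  0  0  0   0 ]
  [ 0  1  0  0   1 ]
  [ 0  0  1  0  -2 ]
  [ 0  0  0  1   2 ]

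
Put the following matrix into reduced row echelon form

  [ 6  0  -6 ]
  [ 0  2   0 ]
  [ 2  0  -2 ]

[[1, 0, -1], [0, 1, 0], [0, 0, 0]]

R1 -> 1/6·R1
  [ 1  0  -1 ]
  [ 0  2   0 ]
  [ 2  0  -2 ]
R3 -> R3 − 2·R1
  [ 1  0  -1 ]
  [ 0  2   0 ]
  [ 0  0   0 ]
R2 -> 1/2·R2
  [ 1  0  -1 ]
  [ 0  1   0 ]
  [ 0  0   0 ]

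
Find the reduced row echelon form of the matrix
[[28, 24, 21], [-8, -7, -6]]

Multiply r1 by 1/28.
  [  1  6/7  3/4 ]
  [ -8   -7   -6 ]
Add 8 times r1 to r2.
  [ 1   6/7  3/4 ]
  [ 0  -1/7    0 ]
Multiply r2 by -7.
  [ 1  6/7  3/4 ]
  [ 0    1    0 ]
Subtract 6/7 times r2 from r1.
  [ 1  0  3/4 ]
  [ 0  1    0 ]

[[1, 0, 3/4], [0, 1, 0]]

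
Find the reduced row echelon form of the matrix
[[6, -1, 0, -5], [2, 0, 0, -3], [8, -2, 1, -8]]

r1 -> 1/6·r1
r2 -> r2 − 2·r1
r3 -> r3 − 8·r1
r2 -> 3·r2
r3 -> r3 + 2/3·r2
r1 -> r1 + 1/6·r2

[[1, 0, 0, -3/2], [0, 1, 0, -4], [0, 0, 1, -4]]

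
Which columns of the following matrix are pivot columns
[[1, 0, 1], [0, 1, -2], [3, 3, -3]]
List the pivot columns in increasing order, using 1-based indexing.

1, 2

R3 := R3 − 3·R1
  [ 1  0   1 ]
  [ 0  1  -2 ]
  [ 0  3  -6 ]
R3 := R3 − 3·R2
  [ 1  0   1 ]
  [ 0  1  -2 ]
  [ 0  0   0 ]
Pivot columns are the columns containing a leading 1.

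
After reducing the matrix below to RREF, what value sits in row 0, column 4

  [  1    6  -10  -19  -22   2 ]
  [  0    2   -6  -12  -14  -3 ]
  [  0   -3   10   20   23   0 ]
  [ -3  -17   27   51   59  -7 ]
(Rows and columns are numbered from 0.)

ρ4 ← ρ4 + 3·ρ1
ρ2 ← 1/2·ρ2
ρ3 ← ρ3 + 3·ρ2
ρ4 ← ρ4 − ρ2
ρ4 ← 2·ρ4
ρ3 ← ρ3 + 9/2·ρ4
ρ2 ← ρ2 + 3/2·ρ4
ρ1 ← ρ1 − 2·ρ4
ρ2 ← ρ2 + 3·ρ3
ρ1 ← ρ1 + 10·ρ3
ρ1 ← ρ1 − 6·ρ2

4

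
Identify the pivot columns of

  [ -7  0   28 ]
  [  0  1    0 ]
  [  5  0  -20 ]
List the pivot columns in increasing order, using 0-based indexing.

0, 1

R1 := -1/7·R1
  [ 1  0   -4 ]
  [ 0  1    0 ]
  [ 5  0  -20 ]
R3 := R3 − 5·R1
  [ 1  0  -4 ]
  [ 0  1   0 ]
  [ 0  0   0 ]
Pivot columns are the columns containing a leading 1.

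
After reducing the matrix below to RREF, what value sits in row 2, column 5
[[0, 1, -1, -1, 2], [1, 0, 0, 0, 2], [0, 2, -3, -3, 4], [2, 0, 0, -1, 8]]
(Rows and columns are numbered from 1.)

2

ρ1 <-> ρ2
ρ4 ← ρ4 − 2·ρ1
ρ3 ← ρ3 − 2·ρ2
ρ3 ← -1·ρ3
ρ4 ← -1·ρ4
ρ3 ← ρ3 − ρ4
ρ2 ← ρ2 + ρ4
ρ2 ← ρ2 + ρ3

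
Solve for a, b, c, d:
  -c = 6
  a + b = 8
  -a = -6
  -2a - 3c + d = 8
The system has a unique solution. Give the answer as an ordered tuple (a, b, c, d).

(6, 2, -6, 2)

Form the augmented matrix and row-reduce:
  [  0  0  -1  0  |   6 ]
  [  1  1   0  0  |   8 ]
  [ -1  0   0  0  |  -6 ]
  [ -2  0  -3  1  |   8 ]
ρ1 <-> ρ2
  [  1  1   0  0  |   8 ]
  [  0  0  -1  0  |   6 ]
  [ -1  0   0  0  |  -6 ]
  [ -2  0  -3  1  |   8 ]
ρ3 -> ρ3 + ρ1
  [  1  1   0  0  |  8 ]
  [  0  0  -1  0  |  6 ]
  [  0  1   0  0  |  2 ]
  [ -2  0  -3  1  |  8 ]
ρ4 -> ρ4 + 2·ρ1
  [ 1  1   0  0  |   8 ]
  [ 0  0  -1  0  |   6 ]
  [ 0  1   0  0  |   2 ]
  [ 0  2  -3  1  |  24 ]
ρ2 <-> ρ3
  [ 1  1   0  0  |   8 ]
  [ 0  1   0  0  |   2 ]
  [ 0  0  -1  0  |   6 ]
  [ 0  2  -3  1  |  24 ]
ρ4 -> ρ4 − 2·ρ2
  [ 1  1   0  0  |   8 ]
  [ 0  1   0  0  |   2 ]
  [ 0  0  -1  0  |   6 ]
  [ 0  0  -3  1  |  20 ]
ρ3 -> -1·ρ3
  [ 1  1   0  0  |   8 ]
  [ 0  1   0  0  |   2 ]
  [ 0  0   1  0  |  -6 ]
  [ 0  0  -3  1  |  20 ]
ρ4 -> ρ4 + 3·ρ3
  [ 1  1  0  0  |   8 ]
  [ 0  1  0  0  |   2 ]
  [ 0  0  1  0  |  -6 ]
  [ 0  0  0  1  |   2 ]
ρ1 -> ρ1 − ρ2
  [ 1  0  0  0  |   6 ]
  [ 0  1  0  0  |   2 ]
  [ 0  0  1  0  |  -6 ]
  [ 0  0  0  1  |   2 ]
Reading off the last column: a = 6, b = 2, c = -6, d = 2.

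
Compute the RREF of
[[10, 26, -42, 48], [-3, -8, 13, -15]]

Multiply ρ1 by 1/10.
  [  1  13/5  -21/5  24/5 ]
  [ -3    -8     13   -15 ]
Add 3 times ρ1 to ρ2.
  [ 1  13/5  -21/5  24/5 ]
  [ 0  -1/5    2/5  -3/5 ]
Multiply ρ2 by -5.
  [ 1  13/5  -21/5  24/5 ]
  [ 0     1     -2     3 ]
Subtract 13/5 times ρ2 from ρ1.
  [ 1  0   1  -3 ]
  [ 0  1  -2   3 ]

[[1, 0, 1, -3], [0, 1, -2, 3]]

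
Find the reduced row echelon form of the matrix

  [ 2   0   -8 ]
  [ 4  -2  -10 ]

[[1, 0, -4], [0, 1, -3]]

r1 -> 1/2·r1
  [ 1   0   -4 ]
  [ 4  -2  -10 ]
r2 -> r2 − 4·r1
  [ 1   0  -4 ]
  [ 0  -2   6 ]
r2 -> -1/2·r2
  [ 1  0  -4 ]
  [ 0  1  -3 ]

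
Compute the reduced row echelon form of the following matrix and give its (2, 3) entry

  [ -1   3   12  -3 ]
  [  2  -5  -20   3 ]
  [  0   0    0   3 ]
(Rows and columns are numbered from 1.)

r1 ← -1·r1
  [ 1  -3  -12  3 ]
  [ 2  -5  -20  3 ]
  [ 0   0    0  3 ]
r2 ← r2 − 2·r1
  [ 1  -3  -12   3 ]
  [ 0   1    4  -3 ]
  [ 0   0    0   3 ]
r3 ← 1/3·r3
  [ 1  -3  -12   3 ]
  [ 0   1    4  -3 ]
  [ 0   0    0   1 ]
r2 ← r2 + 3·r3
  [ 1  -3  -12  3 ]
  [ 0   1    4  0 ]
  [ 0   0    0  1 ]
r1 ← r1 − 3·r3
  [ 1  -3  -12  0 ]
  [ 0   1    4  0 ]
  [ 0   0    0  1 ]
r1 ← r1 + 3·r2
  [ 1  0  0  0 ]
  [ 0  1  4  0 ]
  [ 0  0  0  1 ]

4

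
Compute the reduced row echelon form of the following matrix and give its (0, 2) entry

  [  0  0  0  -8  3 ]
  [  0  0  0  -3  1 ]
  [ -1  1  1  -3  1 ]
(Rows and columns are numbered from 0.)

ρ1 <=> ρ3
  [ -1  1  1  -3  1 ]
  [  0  0  0  -3  1 ]
  [  0  0  0  -8  3 ]
ρ1 -> -1·ρ1
  [ 1  -1  -1   3  -1 ]
  [ 0   0   0  -3   1 ]
  [ 0   0   0  -8   3 ]
ρ2 -> -1/3·ρ2
  [ 1  -1  -1   3    -1 ]
  [ 0   0   0   1  -1/3 ]
  [ 0   0   0  -8     3 ]
ρ3 -> ρ3 + 8·ρ2
  [ 1  -1  -1  3    -1 ]
  [ 0   0   0  1  -1/3 ]
  [ 0   0   0  0   1/3 ]
ρ3 -> 3·ρ3
  [ 1  -1  -1  3    -1 ]
  [ 0   0   0  1  -1/3 ]
  [ 0   0   0  0     1 ]
ρ2 -> ρ2 + 1/3·ρ3
  [ 1  -1  -1  3  -1 ]
  [ 0   0   0  1   0 ]
  [ 0   0   0  0   1 ]
ρ1 -> ρ1 + ρ3
  [ 1  -1  -1  3  0 ]
  [ 0   0   0  1  0 ]
  [ 0   0   0  0  1 ]
ρ1 -> ρ1 − 3·ρ2
  [ 1  -1  -1  0  0 ]
  [ 0   0   0  1  0 ]
  [ 0   0   0  0  1 ]

-1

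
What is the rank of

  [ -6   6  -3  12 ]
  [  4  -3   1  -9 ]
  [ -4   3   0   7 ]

rank = 3

R1 -> -1/6·R1
  [  1  -1  1/2  -2 ]
  [  4  -3    1  -9 ]
  [ -4   3    0   7 ]
R2 -> R2 − 4·R1
  [  1  -1  1/2  -2 ]
  [  0   1   -1  -1 ]
  [ -4   3    0   7 ]
R3 -> R3 + 4·R1
  [ 1  -1  1/2  -2 ]
  [ 0   1   -1  -1 ]
  [ 0  -1    2  -1 ]
R3 -> R3 + R2
  [ 1  -1  1/2  -2 ]
  [ 0   1   -1  -1 ]
  [ 0   0    1  -2 ]
R2 -> R2 + R3
  [ 1  -1  1/2  -2 ]
  [ 0   1    0  -3 ]
  [ 0   0    1  -2 ]
R1 -> R1 − 1/2·R3
  [ 1  -1  0  -1 ]
  [ 0   1  0  -3 ]
  [ 0   0  1  -2 ]
R1 -> R1 + R2
  [ 1  0  0  -4 ]
  [ 0  1  0  -3 ]
  [ 0  0  1  -2 ]
The reduced form has 3 nonzero rows.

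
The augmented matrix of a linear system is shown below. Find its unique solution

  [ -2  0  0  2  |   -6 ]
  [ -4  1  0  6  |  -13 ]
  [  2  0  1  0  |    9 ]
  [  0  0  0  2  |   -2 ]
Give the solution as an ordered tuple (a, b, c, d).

(2, 1, 5, -1)

R1 → -1/2·R1
  [  1  0  0  -1  |    3 ]
  [ -4  1  0   6  |  -13 ]
  [  2  0  1   0  |    9 ]
  [  0  0  0   2  |   -2 ]
R2 → R2 + 4·R1
  [ 1  0  0  -1  |   3 ]
  [ 0  1  0   2  |  -1 ]
  [ 2  0  1   0  |   9 ]
  [ 0  0  0   2  |  -2 ]
R3 → R3 − 2·R1
  [ 1  0  0  -1  |   3 ]
  [ 0  1  0   2  |  -1 ]
  [ 0  0  1   2  |   3 ]
  [ 0  0  0   2  |  -2 ]
R4 → 1/2·R4
  [ 1  0  0  -1  |   3 ]
  [ 0  1  0   2  |  -1 ]
  [ 0  0  1   2  |   3 ]
  [ 0  0  0   1  |  -1 ]
R3 → R3 − 2·R4
  [ 1  0  0  -1  |   3 ]
  [ 0  1  0   2  |  -1 ]
  [ 0  0  1   0  |   5 ]
  [ 0  0  0   1  |  -1 ]
R2 → R2 − 2·R4
  [ 1  0  0  -1  |   3 ]
  [ 0  1  0   0  |   1 ]
  [ 0  0  1   0  |   5 ]
  [ 0  0  0   1  |  -1 ]
R1 → R1 + R4
  [ 1  0  0  0  |   2 ]
  [ 0  1  0  0  |   1 ]
  [ 0  0  1  0  |   5 ]
  [ 0  0  0  1  |  -1 ]
Reading off the last column: a = 2, b = 1, c = 5, d = -1.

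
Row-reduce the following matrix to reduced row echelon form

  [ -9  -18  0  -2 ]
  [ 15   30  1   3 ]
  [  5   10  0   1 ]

ρ1 ← -1/9·ρ1
  [  1   2  0  2/9 ]
  [ 15  30  1    3 ]
  [  5  10  0    1 ]
ρ2 ← ρ2 − 15·ρ1
  [ 1   2  0   2/9 ]
  [ 0   0  1  -1/3 ]
  [ 5  10  0     1 ]
ρ3 ← ρ3 − 5·ρ1
  [ 1  2  0   2/9 ]
  [ 0  0  1  -1/3 ]
  [ 0  0  0  -1/9 ]
ρ3 ← -9·ρ3
  [ 1  2  0   2/9 ]
  [ 0  0  1  -1/3 ]
  [ 0  0  0     1 ]
ρ2 ← ρ2 + 1/3·ρ3
  [ 1  2  0  2/9 ]
  [ 0  0  1    0 ]
  [ 0  0  0    1 ]
ρ1 ← ρ1 − 2/9·ρ3
  [ 1  2  0  0 ]
  [ 0  0  1  0 ]
  [ 0  0  0  1 ]

[[1, 2, 0, 0], [0, 0, 1, 0], [0, 0, 0, 1]]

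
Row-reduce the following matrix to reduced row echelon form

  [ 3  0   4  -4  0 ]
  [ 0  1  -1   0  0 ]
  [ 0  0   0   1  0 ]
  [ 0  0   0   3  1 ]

[[1, 0, 4/3, 0, 0], [0, 1, -1, 0, 0], [0, 0, 0, 1, 0], [0, 0, 0, 0, 1]]

Multiply R1 by 1/3.
Subtract 3 times R3 from R4.
Add 4/3 times R3 to R1.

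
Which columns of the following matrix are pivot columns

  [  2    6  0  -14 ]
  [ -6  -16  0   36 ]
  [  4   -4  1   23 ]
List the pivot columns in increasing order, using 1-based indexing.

1, 2, 3

R1 ← 1/2·R1
  [  1    3  0  -7 ]
  [ -6  -16  0  36 ]
  [  4   -4  1  23 ]
R2 ← R2 + 6·R1
  [ 1   3  0  -7 ]
  [ 0   2  0  -6 ]
  [ 4  -4  1  23 ]
R3 ← R3 − 4·R1
  [ 1    3  0  -7 ]
  [ 0    2  0  -6 ]
  [ 0  -16  1  51 ]
R2 ← 1/2·R2
  [ 1    3  0  -7 ]
  [ 0    1  0  -3 ]
  [ 0  -16  1  51 ]
R3 ← R3 + 16·R2
  [ 1  3  0  -7 ]
  [ 0  1  0  -3 ]
  [ 0  0  1   3 ]
R1 ← R1 − 3·R2
  [ 1  0  0   2 ]
  [ 0  1  0  -3 ]
  [ 0  0  1   3 ]
Pivot columns are the columns containing a leading 1.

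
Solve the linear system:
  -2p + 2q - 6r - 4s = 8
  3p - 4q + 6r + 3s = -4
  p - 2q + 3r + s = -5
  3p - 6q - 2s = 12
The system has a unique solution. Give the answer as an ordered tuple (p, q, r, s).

(6, 1, -3, 0)

Form the augmented matrix and row-reduce:
  [ -2   2  -6  -4  |   8 ]
  [  3  -4   6   3  |  -4 ]
  [  1  -2   3   1  |  -5 ]
  [  3  -6   0  -2  |  12 ]
Multiply ρ1 by -1/2.
Subtract 3 times ρ1 from ρ2.
Subtract ρ1 from ρ3.
Subtract 3 times ρ1 from ρ4.
Multiply ρ2 by -1.
Add ρ2 to ρ3.
Add 3 times ρ2 to ρ4.
Multiply ρ3 by 1/3.
Subtract 2/3 times ρ4 from ρ3.
Subtract 3 times ρ4 from ρ2.
Subtract 2 times ρ4 from ρ1.
Subtract 3 times ρ3 from ρ2.
Subtract 3 times ρ3 from ρ1.
Add ρ2 to ρ1.
Reading off the last column: p = 6, q = 1, r = -3, s = 0.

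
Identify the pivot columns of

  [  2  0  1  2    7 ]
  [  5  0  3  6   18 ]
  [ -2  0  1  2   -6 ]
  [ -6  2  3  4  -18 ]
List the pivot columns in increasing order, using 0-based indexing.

R1 → 1/2·R1
  [  1  0  1/2  1  7/2 ]
  [  5  0    3  6   18 ]
  [ -2  0    1  2   -6 ]
  [ -6  2    3  4  -18 ]
R2 → R2 − 5·R1
  [  1  0  1/2  1  7/2 ]
  [  0  0  1/2  1  1/2 ]
  [ -2  0    1  2   -6 ]
  [ -6  2    3  4  -18 ]
R3 → R3 + 2·R1
  [  1  0  1/2  1  7/2 ]
  [  0  0  1/2  1  1/2 ]
  [  0  0    2  4    1 ]
  [ -6  2    3  4  -18 ]
R4 → R4 + 6·R1
  [ 1  0  1/2   1  7/2 ]
  [ 0  0  1/2   1  1/2 ]
  [ 0  0    2   4    1 ]
  [ 0  2    6  10    3 ]
R2 <-> R4
  [ 1  0  1/2   1  7/2 ]
  [ 0  2    6  10    3 ]
  [ 0  0    2   4    1 ]
  [ 0  0  1/2   1  1/2 ]
R2 → 1/2·R2
  [ 1  0  1/2  1  7/2 ]
  [ 0  1    3  5  3/2 ]
  [ 0  0    2  4    1 ]
  [ 0  0  1/2  1  1/2 ]
R3 → 1/2·R3
  [ 1  0  1/2  1  7/2 ]
  [ 0  1    3  5  3/2 ]
  [ 0  0    1  2  1/2 ]
  [ 0  0  1/2  1  1/2 ]
R4 → R4 − 1/2·R3
  [ 1  0  1/2  1  7/2 ]
  [ 0  1    3  5  3/2 ]
  [ 0  0    1  2  1/2 ]
  [ 0  0    0  0  1/4 ]
R4 → 4·R4
  [ 1  0  1/2  1  7/2 ]
  [ 0  1    3  5  3/2 ]
  [ 0  0    1  2  1/2 ]
  [ 0  0    0  0    1 ]
R3 → R3 − 1/2·R4
  [ 1  0  1/2  1  7/2 ]
  [ 0  1    3  5  3/2 ]
  [ 0  0    1  2    0 ]
  [ 0  0    0  0    1 ]
R2 → R2 − 3/2·R4
  [ 1  0  1/2  1  7/2 ]
  [ 0  1    3  5    0 ]
  [ 0  0    1  2    0 ]
  [ 0  0    0  0    1 ]
R1 → R1 − 7/2·R4
  [ 1  0  1/2  1  0 ]
  [ 0  1    3  5  0 ]
  [ 0  0    1  2  0 ]
  [ 0  0    0  0  1 ]
R2 → R2 − 3·R3
  [ 1  0  1/2   1  0 ]
  [ 0  1    0  -1  0 ]
  [ 0  0    1   2  0 ]
  [ 0  0    0   0  1 ]
R1 → R1 − 1/2·R3
  [ 1  0  0   0  0 ]
  [ 0  1  0  -1  0 ]
  [ 0  0  1   2  0 ]
  [ 0  0  0   0  1 ]
Pivot columns are the columns containing a leading 1.

0, 1, 2, 4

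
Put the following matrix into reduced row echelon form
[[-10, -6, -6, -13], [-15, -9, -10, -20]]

Multiply r1 by -1/10.
  [   1  3/5  3/5  13/10 ]
  [ -15   -9  -10    -20 ]
Add 15 times r1 to r2.
  [ 1  3/5  3/5  13/10 ]
  [ 0    0   -1   -1/2 ]
Multiply r2 by -1.
  [ 1  3/5  3/5  13/10 ]
  [ 0    0    1    1/2 ]
Subtract 3/5 times r2 from r1.
  [ 1  3/5  0    1 ]
  [ 0    0  1  1/2 ]

[[1, 3/5, 0, 1], [0, 0, 1, 1/2]]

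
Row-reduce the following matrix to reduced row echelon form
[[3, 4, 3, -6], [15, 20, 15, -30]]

R1 → 1/3·R1
R2 → R2 − 15·R1

[[1, 4/3, 1, -2], [0, 0, 0, 0]]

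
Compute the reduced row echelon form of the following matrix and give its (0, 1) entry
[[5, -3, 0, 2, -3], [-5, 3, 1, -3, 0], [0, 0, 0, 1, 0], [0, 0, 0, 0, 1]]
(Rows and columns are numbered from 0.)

-3/5

R1 := 1/5·R1
  [  1  -3/5  0  2/5  -3/5 ]
  [ -5     3  1   -3     0 ]
  [  0     0  0    1     0 ]
  [  0     0  0    0     1 ]
R2 := R2 + 5·R1
  [ 1  -3/5  0  2/5  -3/5 ]
  [ 0     0  1   -1    -3 ]
  [ 0     0  0    1     0 ]
  [ 0     0  0    0     1 ]
R2 := R2 + 3·R4
  [ 1  -3/5  0  2/5  -3/5 ]
  [ 0     0  1   -1     0 ]
  [ 0     0  0    1     0 ]
  [ 0     0  0    0     1 ]
R1 := R1 + 3/5·R4
  [ 1  -3/5  0  2/5  0 ]
  [ 0     0  1   -1  0 ]
  [ 0     0  0    1  0 ]
  [ 0     0  0    0  1 ]
R2 := R2 + R3
  [ 1  -3/5  0  2/5  0 ]
  [ 0     0  1    0  0 ]
  [ 0     0  0    1  0 ]
  [ 0     0  0    0  1 ]
R1 := R1 − 2/5·R3
  [ 1  -3/5  0  0  0 ]
  [ 0     0  1  0  0 ]
  [ 0     0  0  1  0 ]
  [ 0     0  0  0  1 ]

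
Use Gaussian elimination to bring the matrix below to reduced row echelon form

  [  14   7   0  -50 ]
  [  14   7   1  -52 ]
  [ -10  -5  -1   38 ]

[[1, 1/2, 0, 0], [0, 0, 1, 0], [0, 0, 0, 1]]

ρ1 → 1/14·ρ1
ρ2 → ρ2 − 14·ρ1
ρ3 → ρ3 + 10·ρ1
ρ3 → ρ3 + ρ2
ρ3 → 7/2·ρ3
ρ2 → ρ2 + 2·ρ3
ρ1 → ρ1 + 25/7·ρ3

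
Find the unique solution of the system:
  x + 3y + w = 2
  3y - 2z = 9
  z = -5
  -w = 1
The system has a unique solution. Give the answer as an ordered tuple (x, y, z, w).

(4, -1/3, -5, -1)

Form the augmented matrix and row-reduce:
  [ 1  3   0   1  |   2 ]
  [ 0  3  -2   0  |   9 ]
  [ 0  0   1   0  |  -5 ]
  [ 0  0   0  -1  |   1 ]
ρ2 -> 1/3·ρ2
  [ 1  3     0   1  |   2 ]
  [ 0  1  -2/3   0  |   3 ]
  [ 0  0     1   0  |  -5 ]
  [ 0  0     0  -1  |   1 ]
ρ4 -> -1·ρ4
  [ 1  3     0  1  |   2 ]
  [ 0  1  -2/3  0  |   3 ]
  [ 0  0     1  0  |  -5 ]
  [ 0  0     0  1  |  -1 ]
ρ1 -> ρ1 − ρ4
  [ 1  3     0  0  |   3 ]
  [ 0  1  -2/3  0  |   3 ]
  [ 0  0     1  0  |  -5 ]
  [ 0  0     0  1  |  -1 ]
ρ2 -> ρ2 + 2/3·ρ3
  [ 1  3  0  0  |     3 ]
  [ 0  1  0  0  |  -1/3 ]
  [ 0  0  1  0  |    -5 ]
  [ 0  0  0  1  |    -1 ]
ρ1 -> ρ1 − 3·ρ2
  [ 1  0  0  0  |     4 ]
  [ 0  1  0  0  |  -1/3 ]
  [ 0  0  1  0  |    -5 ]
  [ 0  0  0  1  |    -1 ]
Reading off the last column: x = 4, y = -1/3, z = -5, w = -1.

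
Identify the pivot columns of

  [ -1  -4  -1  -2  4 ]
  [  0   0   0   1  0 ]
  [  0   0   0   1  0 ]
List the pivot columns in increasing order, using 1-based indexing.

1, 4

r1 -> -1·r1
  [ 1  4  1  2  -4 ]
  [ 0  0  0  1   0 ]
  [ 0  0  0  1   0 ]
r3 -> r3 − r2
  [ 1  4  1  2  -4 ]
  [ 0  0  0  1   0 ]
  [ 0  0  0  0   0 ]
r1 -> r1 − 2·r2
  [ 1  4  1  0  -4 ]
  [ 0  0  0  1   0 ]
  [ 0  0  0  0   0 ]
Pivot columns are the columns containing a leading 1.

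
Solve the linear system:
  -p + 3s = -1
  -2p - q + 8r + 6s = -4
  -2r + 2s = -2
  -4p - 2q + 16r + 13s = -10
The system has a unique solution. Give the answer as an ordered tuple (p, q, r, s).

(-5, -6, -1, -2)

Form the augmented matrix and row-reduce:
  [ -1   0   0   3  |   -1 ]
  [ -2  -1   8   6  |   -4 ]
  [  0   0  -2   2  |   -2 ]
  [ -4  -2  16  13  |  -10 ]
ρ1 ← -1·ρ1
  [  1   0   0  -3  |    1 ]
  [ -2  -1   8   6  |   -4 ]
  [  0   0  -2   2  |   -2 ]
  [ -4  -2  16  13  |  -10 ]
ρ2 ← ρ2 + 2·ρ1
  [  1   0   0  -3  |    1 ]
  [  0  -1   8   0  |   -2 ]
  [  0   0  -2   2  |   -2 ]
  [ -4  -2  16  13  |  -10 ]
ρ4 ← ρ4 + 4·ρ1
  [ 1   0   0  -3  |   1 ]
  [ 0  -1   8   0  |  -2 ]
  [ 0   0  -2   2  |  -2 ]
  [ 0  -2  16   1  |  -6 ]
ρ2 ← -1·ρ2
  [ 1   0   0  -3  |   1 ]
  [ 0   1  -8   0  |   2 ]
  [ 0   0  -2   2  |  -2 ]
  [ 0  -2  16   1  |  -6 ]
ρ4 ← ρ4 + 2·ρ2
  [ 1  0   0  -3  |   1 ]
  [ 0  1  -8   0  |   2 ]
  [ 0  0  -2   2  |  -2 ]
  [ 0  0   0   1  |  -2 ]
ρ3 ← -1/2·ρ3
  [ 1  0   0  -3  |   1 ]
  [ 0  1  -8   0  |   2 ]
  [ 0  0   1  -1  |   1 ]
  [ 0  0   0   1  |  -2 ]
ρ3 ← ρ3 + ρ4
  [ 1  0   0  -3  |   1 ]
  [ 0  1  -8   0  |   2 ]
  [ 0  0   1   0  |  -1 ]
  [ 0  0   0   1  |  -2 ]
ρ1 ← ρ1 + 3·ρ4
  [ 1  0   0  0  |  -5 ]
  [ 0  1  -8  0  |   2 ]
  [ 0  0   1  0  |  -1 ]
  [ 0  0   0  1  |  -2 ]
ρ2 ← ρ2 + 8·ρ3
  [ 1  0  0  0  |  -5 ]
  [ 0  1  0  0  |  -6 ]
  [ 0  0  1  0  |  -1 ]
  [ 0  0  0  1  |  -2 ]
Reading off the last column: p = -5, q = -6, r = -1, s = -2.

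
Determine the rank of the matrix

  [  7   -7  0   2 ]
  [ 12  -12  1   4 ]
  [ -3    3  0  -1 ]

rank = 3

Multiply R1 by 1/7.
Subtract 12 times R1 from R2.
Add 3 times R1 to R3.
Multiply R3 by -7.
Subtract 4/7 times R3 from R2.
Subtract 2/7 times R3 from R1.
The reduced form has 3 nonzero rows.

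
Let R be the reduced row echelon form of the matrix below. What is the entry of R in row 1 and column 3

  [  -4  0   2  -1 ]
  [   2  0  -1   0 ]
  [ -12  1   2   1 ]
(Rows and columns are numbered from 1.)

ρ1 := -1/4·ρ1
  [   1  0  -1/2  1/4 ]
  [   2  0    -1    0 ]
  [ -12  1     2    1 ]
ρ2 := ρ2 − 2·ρ1
  [   1  0  -1/2   1/4 ]
  [   0  0     0  -1/2 ]
  [ -12  1     2     1 ]
ρ3 := ρ3 + 12·ρ1
  [ 1  0  -1/2   1/4 ]
  [ 0  0     0  -1/2 ]
  [ 0  1    -4     4 ]
ρ2 <=> ρ3
  [ 1  0  -1/2   1/4 ]
  [ 0  1    -4     4 ]
  [ 0  0     0  -1/2 ]
ρ3 := -2·ρ3
  [ 1  0  -1/2  1/4 ]
  [ 0  1    -4    4 ]
  [ 0  0     0    1 ]
ρ2 := ρ2 − 4·ρ3
  [ 1  0  -1/2  1/4 ]
  [ 0  1    -4    0 ]
  [ 0  0     0    1 ]
ρ1 := ρ1 − 1/4·ρ3
  [ 1  0  -1/2  0 ]
  [ 0  1    -4  0 ]
  [ 0  0     0  1 ]

-1/2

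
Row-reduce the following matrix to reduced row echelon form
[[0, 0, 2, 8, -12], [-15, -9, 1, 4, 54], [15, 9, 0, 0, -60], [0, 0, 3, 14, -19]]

ρ1 ↔ ρ2
  [ -15  -9  1   4   54 ]
  [   0   0  2   8  -12 ]
  [  15   9  0   0  -60 ]
  [   0   0  3  14  -19 ]
ρ1 -> -1/15·ρ1
  [  1  3/5  -1/15  -4/15  -18/5 ]
  [  0    0      2      8    -12 ]
  [ 15    9      0      0    -60 ]
  [  0    0      3     14    -19 ]
ρ3 -> ρ3 − 15·ρ1
  [ 1  3/5  -1/15  -4/15  -18/5 ]
  [ 0    0      2      8    -12 ]
  [ 0    0      1      4     -6 ]
  [ 0    0      3     14    -19 ]
ρ2 -> 1/2·ρ2
  [ 1  3/5  -1/15  -4/15  -18/5 ]
  [ 0    0      1      4     -6 ]
  [ 0    0      1      4     -6 ]
  [ 0    0      3     14    -19 ]
ρ3 -> ρ3 − ρ2
  [ 1  3/5  -1/15  -4/15  -18/5 ]
  [ 0    0      1      4     -6 ]
  [ 0    0      0      0      0 ]
  [ 0    0      3     14    -19 ]
ρ4 -> ρ4 − 3·ρ2
  [ 1  3/5  -1/15  -4/15  -18/5 ]
  [ 0    0      1      4     -6 ]
  [ 0    0      0      0      0 ]
  [ 0    0      0      2     -1 ]
ρ3 ↔ ρ4
  [ 1  3/5  -1/15  -4/15  -18/5 ]
  [ 0    0      1      4     -6 ]
  [ 0    0      0      2     -1 ]
  [ 0    0      0      0      0 ]
ρ3 -> 1/2·ρ3
  [ 1  3/5  -1/15  -4/15  -18/5 ]
  [ 0    0      1      4     -6 ]
  [ 0    0      0      1   -1/2 ]
  [ 0    0      0      0      0 ]
ρ2 -> ρ2 − 4·ρ3
  [ 1  3/5  -1/15  -4/15  -18/5 ]
  [ 0    0      1      0     -4 ]
  [ 0    0      0      1   -1/2 ]
  [ 0    0      0      0      0 ]
ρ1 -> ρ1 + 4/15·ρ3
  [ 1  3/5  -1/15  0  -56/15 ]
  [ 0    0      1  0      -4 ]
  [ 0    0      0  1    -1/2 ]
  [ 0    0      0  0       0 ]
ρ1 -> ρ1 + 1/15·ρ2
  [ 1  3/5  0  0    -4 ]
  [ 0    0  1  0    -4 ]
  [ 0    0  0  1  -1/2 ]
  [ 0    0  0  0     0 ]

[[1, 3/5, 0, 0, -4], [0, 0, 1, 0, -4], [0, 0, 0, 1, -1/2], [0, 0, 0, 0, 0]]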